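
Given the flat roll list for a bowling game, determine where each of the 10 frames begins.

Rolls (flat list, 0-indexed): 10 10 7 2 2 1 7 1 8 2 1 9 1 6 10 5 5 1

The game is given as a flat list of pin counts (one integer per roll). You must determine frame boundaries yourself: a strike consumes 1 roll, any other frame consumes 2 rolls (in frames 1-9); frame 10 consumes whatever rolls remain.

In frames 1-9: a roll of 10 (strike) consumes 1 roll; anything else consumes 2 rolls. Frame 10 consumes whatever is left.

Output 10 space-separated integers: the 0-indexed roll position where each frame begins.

Answer: 0 1 2 4 6 8 10 12 14 15

Derivation:
Frame 1 starts at roll index 0: roll=10 (strike), consumes 1 roll
Frame 2 starts at roll index 1: roll=10 (strike), consumes 1 roll
Frame 3 starts at roll index 2: rolls=7,2 (sum=9), consumes 2 rolls
Frame 4 starts at roll index 4: rolls=2,1 (sum=3), consumes 2 rolls
Frame 5 starts at roll index 6: rolls=7,1 (sum=8), consumes 2 rolls
Frame 6 starts at roll index 8: rolls=8,2 (sum=10), consumes 2 rolls
Frame 7 starts at roll index 10: rolls=1,9 (sum=10), consumes 2 rolls
Frame 8 starts at roll index 12: rolls=1,6 (sum=7), consumes 2 rolls
Frame 9 starts at roll index 14: roll=10 (strike), consumes 1 roll
Frame 10 starts at roll index 15: 3 remaining rolls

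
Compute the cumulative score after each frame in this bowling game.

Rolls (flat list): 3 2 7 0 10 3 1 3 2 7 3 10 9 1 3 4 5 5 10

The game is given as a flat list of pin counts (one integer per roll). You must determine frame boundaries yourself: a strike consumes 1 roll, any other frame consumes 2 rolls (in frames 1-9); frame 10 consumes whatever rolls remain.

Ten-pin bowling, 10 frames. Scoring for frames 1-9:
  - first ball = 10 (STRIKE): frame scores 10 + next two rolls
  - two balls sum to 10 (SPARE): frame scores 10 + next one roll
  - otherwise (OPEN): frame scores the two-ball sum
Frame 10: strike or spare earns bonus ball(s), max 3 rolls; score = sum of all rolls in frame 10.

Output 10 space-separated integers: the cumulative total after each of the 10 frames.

Answer: 5 12 26 30 35 55 75 88 95 115

Derivation:
Frame 1: OPEN (3+2=5). Cumulative: 5
Frame 2: OPEN (7+0=7). Cumulative: 12
Frame 3: STRIKE. 10 + next two rolls (3+1) = 14. Cumulative: 26
Frame 4: OPEN (3+1=4). Cumulative: 30
Frame 5: OPEN (3+2=5). Cumulative: 35
Frame 6: SPARE (7+3=10). 10 + next roll (10) = 20. Cumulative: 55
Frame 7: STRIKE. 10 + next two rolls (9+1) = 20. Cumulative: 75
Frame 8: SPARE (9+1=10). 10 + next roll (3) = 13. Cumulative: 88
Frame 9: OPEN (3+4=7). Cumulative: 95
Frame 10: SPARE. Sum of all frame-10 rolls (5+5+10) = 20. Cumulative: 115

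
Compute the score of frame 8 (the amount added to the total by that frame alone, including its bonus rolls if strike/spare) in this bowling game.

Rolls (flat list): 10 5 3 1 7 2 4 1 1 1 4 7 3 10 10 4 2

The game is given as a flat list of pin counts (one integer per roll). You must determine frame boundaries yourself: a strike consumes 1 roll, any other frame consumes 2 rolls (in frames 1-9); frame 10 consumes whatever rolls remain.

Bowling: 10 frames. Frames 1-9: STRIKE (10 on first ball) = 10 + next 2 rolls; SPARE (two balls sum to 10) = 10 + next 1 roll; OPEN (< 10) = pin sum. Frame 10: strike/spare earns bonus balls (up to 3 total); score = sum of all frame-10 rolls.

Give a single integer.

Frame 1: STRIKE. 10 + next two rolls (5+3) = 18. Cumulative: 18
Frame 2: OPEN (5+3=8). Cumulative: 26
Frame 3: OPEN (1+7=8). Cumulative: 34
Frame 4: OPEN (2+4=6). Cumulative: 40
Frame 5: OPEN (1+1=2). Cumulative: 42
Frame 6: OPEN (1+4=5). Cumulative: 47
Frame 7: SPARE (7+3=10). 10 + next roll (10) = 20. Cumulative: 67
Frame 8: STRIKE. 10 + next two rolls (10+4) = 24. Cumulative: 91
Frame 9: STRIKE. 10 + next two rolls (4+2) = 16. Cumulative: 107
Frame 10: OPEN. Sum of all frame-10 rolls (4+2) = 6. Cumulative: 113

Answer: 24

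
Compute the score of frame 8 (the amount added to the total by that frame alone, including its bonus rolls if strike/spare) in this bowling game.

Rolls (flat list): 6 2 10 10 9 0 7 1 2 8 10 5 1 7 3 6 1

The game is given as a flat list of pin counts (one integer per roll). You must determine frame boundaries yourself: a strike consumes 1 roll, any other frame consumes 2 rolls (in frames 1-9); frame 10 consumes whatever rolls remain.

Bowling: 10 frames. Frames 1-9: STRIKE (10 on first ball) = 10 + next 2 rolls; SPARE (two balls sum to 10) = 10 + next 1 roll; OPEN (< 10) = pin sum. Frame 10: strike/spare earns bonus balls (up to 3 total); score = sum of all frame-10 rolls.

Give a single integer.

Frame 1: OPEN (6+2=8). Cumulative: 8
Frame 2: STRIKE. 10 + next two rolls (10+9) = 29. Cumulative: 37
Frame 3: STRIKE. 10 + next two rolls (9+0) = 19. Cumulative: 56
Frame 4: OPEN (9+0=9). Cumulative: 65
Frame 5: OPEN (7+1=8). Cumulative: 73
Frame 6: SPARE (2+8=10). 10 + next roll (10) = 20. Cumulative: 93
Frame 7: STRIKE. 10 + next two rolls (5+1) = 16. Cumulative: 109
Frame 8: OPEN (5+1=6). Cumulative: 115
Frame 9: SPARE (7+3=10). 10 + next roll (6) = 16. Cumulative: 131
Frame 10: OPEN. Sum of all frame-10 rolls (6+1) = 7. Cumulative: 138

Answer: 6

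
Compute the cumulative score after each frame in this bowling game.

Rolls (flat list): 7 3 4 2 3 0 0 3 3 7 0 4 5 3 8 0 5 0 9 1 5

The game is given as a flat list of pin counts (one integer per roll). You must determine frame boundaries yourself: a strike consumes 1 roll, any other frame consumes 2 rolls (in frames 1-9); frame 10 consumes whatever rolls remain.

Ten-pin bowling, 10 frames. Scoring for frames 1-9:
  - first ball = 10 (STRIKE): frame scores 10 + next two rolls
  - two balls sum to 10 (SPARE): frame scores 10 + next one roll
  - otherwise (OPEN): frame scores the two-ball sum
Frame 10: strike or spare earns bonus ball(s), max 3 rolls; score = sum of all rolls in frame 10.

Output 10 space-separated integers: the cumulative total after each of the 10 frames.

Frame 1: SPARE (7+3=10). 10 + next roll (4) = 14. Cumulative: 14
Frame 2: OPEN (4+2=6). Cumulative: 20
Frame 3: OPEN (3+0=3). Cumulative: 23
Frame 4: OPEN (0+3=3). Cumulative: 26
Frame 5: SPARE (3+7=10). 10 + next roll (0) = 10. Cumulative: 36
Frame 6: OPEN (0+4=4). Cumulative: 40
Frame 7: OPEN (5+3=8). Cumulative: 48
Frame 8: OPEN (8+0=8). Cumulative: 56
Frame 9: OPEN (5+0=5). Cumulative: 61
Frame 10: SPARE. Sum of all frame-10 rolls (9+1+5) = 15. Cumulative: 76

Answer: 14 20 23 26 36 40 48 56 61 76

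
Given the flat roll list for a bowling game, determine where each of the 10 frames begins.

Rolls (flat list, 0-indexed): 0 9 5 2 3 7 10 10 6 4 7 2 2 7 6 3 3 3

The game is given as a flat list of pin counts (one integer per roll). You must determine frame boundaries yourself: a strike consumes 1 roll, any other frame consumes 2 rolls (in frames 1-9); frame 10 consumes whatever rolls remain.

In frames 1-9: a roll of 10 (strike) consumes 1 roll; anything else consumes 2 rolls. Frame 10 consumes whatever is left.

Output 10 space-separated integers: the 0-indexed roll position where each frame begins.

Frame 1 starts at roll index 0: rolls=0,9 (sum=9), consumes 2 rolls
Frame 2 starts at roll index 2: rolls=5,2 (sum=7), consumes 2 rolls
Frame 3 starts at roll index 4: rolls=3,7 (sum=10), consumes 2 rolls
Frame 4 starts at roll index 6: roll=10 (strike), consumes 1 roll
Frame 5 starts at roll index 7: roll=10 (strike), consumes 1 roll
Frame 6 starts at roll index 8: rolls=6,4 (sum=10), consumes 2 rolls
Frame 7 starts at roll index 10: rolls=7,2 (sum=9), consumes 2 rolls
Frame 8 starts at roll index 12: rolls=2,7 (sum=9), consumes 2 rolls
Frame 9 starts at roll index 14: rolls=6,3 (sum=9), consumes 2 rolls
Frame 10 starts at roll index 16: 2 remaining rolls

Answer: 0 2 4 6 7 8 10 12 14 16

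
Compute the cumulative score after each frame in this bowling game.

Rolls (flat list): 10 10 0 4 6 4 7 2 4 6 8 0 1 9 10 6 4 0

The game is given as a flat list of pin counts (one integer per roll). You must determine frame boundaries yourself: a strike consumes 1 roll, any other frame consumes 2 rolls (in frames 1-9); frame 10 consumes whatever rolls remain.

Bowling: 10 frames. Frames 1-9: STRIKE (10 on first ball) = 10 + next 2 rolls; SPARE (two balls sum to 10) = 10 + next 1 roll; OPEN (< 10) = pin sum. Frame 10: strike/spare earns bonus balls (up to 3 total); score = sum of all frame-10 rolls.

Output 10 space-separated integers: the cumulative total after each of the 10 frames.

Answer: 20 34 38 55 64 82 90 110 130 140

Derivation:
Frame 1: STRIKE. 10 + next two rolls (10+0) = 20. Cumulative: 20
Frame 2: STRIKE. 10 + next two rolls (0+4) = 14. Cumulative: 34
Frame 3: OPEN (0+4=4). Cumulative: 38
Frame 4: SPARE (6+4=10). 10 + next roll (7) = 17. Cumulative: 55
Frame 5: OPEN (7+2=9). Cumulative: 64
Frame 6: SPARE (4+6=10). 10 + next roll (8) = 18. Cumulative: 82
Frame 7: OPEN (8+0=8). Cumulative: 90
Frame 8: SPARE (1+9=10). 10 + next roll (10) = 20. Cumulative: 110
Frame 9: STRIKE. 10 + next two rolls (6+4) = 20. Cumulative: 130
Frame 10: SPARE. Sum of all frame-10 rolls (6+4+0) = 10. Cumulative: 140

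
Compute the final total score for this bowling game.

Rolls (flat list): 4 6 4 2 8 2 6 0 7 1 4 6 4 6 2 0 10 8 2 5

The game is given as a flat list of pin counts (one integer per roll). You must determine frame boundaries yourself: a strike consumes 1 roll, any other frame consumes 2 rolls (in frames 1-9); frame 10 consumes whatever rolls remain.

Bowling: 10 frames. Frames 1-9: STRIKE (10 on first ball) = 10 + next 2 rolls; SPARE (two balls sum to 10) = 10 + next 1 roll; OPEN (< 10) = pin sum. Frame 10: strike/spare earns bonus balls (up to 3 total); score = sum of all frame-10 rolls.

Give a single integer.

Answer: 113

Derivation:
Frame 1: SPARE (4+6=10). 10 + next roll (4) = 14. Cumulative: 14
Frame 2: OPEN (4+2=6). Cumulative: 20
Frame 3: SPARE (8+2=10). 10 + next roll (6) = 16. Cumulative: 36
Frame 4: OPEN (6+0=6). Cumulative: 42
Frame 5: OPEN (7+1=8). Cumulative: 50
Frame 6: SPARE (4+6=10). 10 + next roll (4) = 14. Cumulative: 64
Frame 7: SPARE (4+6=10). 10 + next roll (2) = 12. Cumulative: 76
Frame 8: OPEN (2+0=2). Cumulative: 78
Frame 9: STRIKE. 10 + next two rolls (8+2) = 20. Cumulative: 98
Frame 10: SPARE. Sum of all frame-10 rolls (8+2+5) = 15. Cumulative: 113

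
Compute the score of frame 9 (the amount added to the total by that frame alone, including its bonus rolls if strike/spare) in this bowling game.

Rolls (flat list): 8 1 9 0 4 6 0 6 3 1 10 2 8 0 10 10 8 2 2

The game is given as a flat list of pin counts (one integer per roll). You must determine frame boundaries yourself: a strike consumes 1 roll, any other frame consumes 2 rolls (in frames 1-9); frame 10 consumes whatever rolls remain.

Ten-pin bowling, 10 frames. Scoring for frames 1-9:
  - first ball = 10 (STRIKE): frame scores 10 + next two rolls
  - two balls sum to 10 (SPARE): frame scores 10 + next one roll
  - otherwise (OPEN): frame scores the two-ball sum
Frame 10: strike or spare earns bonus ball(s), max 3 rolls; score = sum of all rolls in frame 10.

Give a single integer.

Answer: 20

Derivation:
Frame 1: OPEN (8+1=9). Cumulative: 9
Frame 2: OPEN (9+0=9). Cumulative: 18
Frame 3: SPARE (4+6=10). 10 + next roll (0) = 10. Cumulative: 28
Frame 4: OPEN (0+6=6). Cumulative: 34
Frame 5: OPEN (3+1=4). Cumulative: 38
Frame 6: STRIKE. 10 + next two rolls (2+8) = 20. Cumulative: 58
Frame 7: SPARE (2+8=10). 10 + next roll (0) = 10. Cumulative: 68
Frame 8: SPARE (0+10=10). 10 + next roll (10) = 20. Cumulative: 88
Frame 9: STRIKE. 10 + next two rolls (8+2) = 20. Cumulative: 108
Frame 10: SPARE. Sum of all frame-10 rolls (8+2+2) = 12. Cumulative: 120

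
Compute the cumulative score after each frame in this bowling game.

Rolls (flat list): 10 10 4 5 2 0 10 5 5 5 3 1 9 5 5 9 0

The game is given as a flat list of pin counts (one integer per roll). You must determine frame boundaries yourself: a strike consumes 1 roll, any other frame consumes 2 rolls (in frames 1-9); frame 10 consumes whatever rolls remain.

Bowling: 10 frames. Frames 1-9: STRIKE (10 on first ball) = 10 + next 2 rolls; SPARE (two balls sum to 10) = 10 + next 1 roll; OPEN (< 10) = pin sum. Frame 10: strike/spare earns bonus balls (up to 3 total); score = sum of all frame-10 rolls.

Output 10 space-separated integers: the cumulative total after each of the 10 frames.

Frame 1: STRIKE. 10 + next two rolls (10+4) = 24. Cumulative: 24
Frame 2: STRIKE. 10 + next two rolls (4+5) = 19. Cumulative: 43
Frame 3: OPEN (4+5=9). Cumulative: 52
Frame 4: OPEN (2+0=2). Cumulative: 54
Frame 5: STRIKE. 10 + next two rolls (5+5) = 20. Cumulative: 74
Frame 6: SPARE (5+5=10). 10 + next roll (5) = 15. Cumulative: 89
Frame 7: OPEN (5+3=8). Cumulative: 97
Frame 8: SPARE (1+9=10). 10 + next roll (5) = 15. Cumulative: 112
Frame 9: SPARE (5+5=10). 10 + next roll (9) = 19. Cumulative: 131
Frame 10: OPEN. Sum of all frame-10 rolls (9+0) = 9. Cumulative: 140

Answer: 24 43 52 54 74 89 97 112 131 140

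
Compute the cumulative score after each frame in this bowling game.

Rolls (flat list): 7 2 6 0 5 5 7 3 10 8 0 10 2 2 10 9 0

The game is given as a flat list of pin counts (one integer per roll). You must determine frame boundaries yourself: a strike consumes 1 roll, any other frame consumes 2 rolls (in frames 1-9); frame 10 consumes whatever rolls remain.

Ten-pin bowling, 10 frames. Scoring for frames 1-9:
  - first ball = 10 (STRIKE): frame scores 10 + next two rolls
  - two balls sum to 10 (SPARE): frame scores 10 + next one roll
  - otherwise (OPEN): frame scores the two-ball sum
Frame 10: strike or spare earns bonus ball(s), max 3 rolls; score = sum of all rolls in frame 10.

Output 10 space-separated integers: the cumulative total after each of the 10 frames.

Answer: 9 15 32 52 70 78 92 96 115 124

Derivation:
Frame 1: OPEN (7+2=9). Cumulative: 9
Frame 2: OPEN (6+0=6). Cumulative: 15
Frame 3: SPARE (5+5=10). 10 + next roll (7) = 17. Cumulative: 32
Frame 4: SPARE (7+3=10). 10 + next roll (10) = 20. Cumulative: 52
Frame 5: STRIKE. 10 + next two rolls (8+0) = 18. Cumulative: 70
Frame 6: OPEN (8+0=8). Cumulative: 78
Frame 7: STRIKE. 10 + next two rolls (2+2) = 14. Cumulative: 92
Frame 8: OPEN (2+2=4). Cumulative: 96
Frame 9: STRIKE. 10 + next two rolls (9+0) = 19. Cumulative: 115
Frame 10: OPEN. Sum of all frame-10 rolls (9+0) = 9. Cumulative: 124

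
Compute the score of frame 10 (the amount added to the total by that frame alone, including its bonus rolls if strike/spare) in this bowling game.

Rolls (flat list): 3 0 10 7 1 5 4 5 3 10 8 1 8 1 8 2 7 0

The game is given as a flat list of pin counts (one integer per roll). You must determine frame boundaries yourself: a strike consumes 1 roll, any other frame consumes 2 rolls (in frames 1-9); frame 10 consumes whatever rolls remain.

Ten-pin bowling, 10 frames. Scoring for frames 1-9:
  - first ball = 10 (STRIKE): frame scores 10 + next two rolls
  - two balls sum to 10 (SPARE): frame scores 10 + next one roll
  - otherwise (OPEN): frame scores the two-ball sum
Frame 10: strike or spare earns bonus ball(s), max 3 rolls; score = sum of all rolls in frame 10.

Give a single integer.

Frame 1: OPEN (3+0=3). Cumulative: 3
Frame 2: STRIKE. 10 + next two rolls (7+1) = 18. Cumulative: 21
Frame 3: OPEN (7+1=8). Cumulative: 29
Frame 4: OPEN (5+4=9). Cumulative: 38
Frame 5: OPEN (5+3=8). Cumulative: 46
Frame 6: STRIKE. 10 + next two rolls (8+1) = 19. Cumulative: 65
Frame 7: OPEN (8+1=9). Cumulative: 74
Frame 8: OPEN (8+1=9). Cumulative: 83
Frame 9: SPARE (8+2=10). 10 + next roll (7) = 17. Cumulative: 100
Frame 10: OPEN. Sum of all frame-10 rolls (7+0) = 7. Cumulative: 107

Answer: 7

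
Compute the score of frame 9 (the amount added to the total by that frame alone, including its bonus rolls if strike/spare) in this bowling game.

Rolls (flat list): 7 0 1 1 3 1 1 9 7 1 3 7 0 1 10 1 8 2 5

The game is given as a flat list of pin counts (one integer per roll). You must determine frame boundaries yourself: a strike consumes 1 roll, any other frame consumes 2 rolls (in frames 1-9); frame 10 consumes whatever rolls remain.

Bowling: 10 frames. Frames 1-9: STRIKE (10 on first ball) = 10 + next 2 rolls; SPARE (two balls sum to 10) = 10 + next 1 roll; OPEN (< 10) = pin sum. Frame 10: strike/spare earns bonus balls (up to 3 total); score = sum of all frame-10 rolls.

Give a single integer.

Frame 1: OPEN (7+0=7). Cumulative: 7
Frame 2: OPEN (1+1=2). Cumulative: 9
Frame 3: OPEN (3+1=4). Cumulative: 13
Frame 4: SPARE (1+9=10). 10 + next roll (7) = 17. Cumulative: 30
Frame 5: OPEN (7+1=8). Cumulative: 38
Frame 6: SPARE (3+7=10). 10 + next roll (0) = 10. Cumulative: 48
Frame 7: OPEN (0+1=1). Cumulative: 49
Frame 8: STRIKE. 10 + next two rolls (1+8) = 19. Cumulative: 68
Frame 9: OPEN (1+8=9). Cumulative: 77
Frame 10: OPEN. Sum of all frame-10 rolls (2+5) = 7. Cumulative: 84

Answer: 9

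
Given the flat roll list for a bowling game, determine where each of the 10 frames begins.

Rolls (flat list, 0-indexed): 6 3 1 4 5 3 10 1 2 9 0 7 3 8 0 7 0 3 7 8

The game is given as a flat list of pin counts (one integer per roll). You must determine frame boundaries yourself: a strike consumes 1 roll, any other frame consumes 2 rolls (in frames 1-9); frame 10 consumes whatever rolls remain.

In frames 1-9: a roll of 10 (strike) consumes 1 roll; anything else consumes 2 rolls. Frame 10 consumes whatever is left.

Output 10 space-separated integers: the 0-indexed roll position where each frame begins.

Frame 1 starts at roll index 0: rolls=6,3 (sum=9), consumes 2 rolls
Frame 2 starts at roll index 2: rolls=1,4 (sum=5), consumes 2 rolls
Frame 3 starts at roll index 4: rolls=5,3 (sum=8), consumes 2 rolls
Frame 4 starts at roll index 6: roll=10 (strike), consumes 1 roll
Frame 5 starts at roll index 7: rolls=1,2 (sum=3), consumes 2 rolls
Frame 6 starts at roll index 9: rolls=9,0 (sum=9), consumes 2 rolls
Frame 7 starts at roll index 11: rolls=7,3 (sum=10), consumes 2 rolls
Frame 8 starts at roll index 13: rolls=8,0 (sum=8), consumes 2 rolls
Frame 9 starts at roll index 15: rolls=7,0 (sum=7), consumes 2 rolls
Frame 10 starts at roll index 17: 3 remaining rolls

Answer: 0 2 4 6 7 9 11 13 15 17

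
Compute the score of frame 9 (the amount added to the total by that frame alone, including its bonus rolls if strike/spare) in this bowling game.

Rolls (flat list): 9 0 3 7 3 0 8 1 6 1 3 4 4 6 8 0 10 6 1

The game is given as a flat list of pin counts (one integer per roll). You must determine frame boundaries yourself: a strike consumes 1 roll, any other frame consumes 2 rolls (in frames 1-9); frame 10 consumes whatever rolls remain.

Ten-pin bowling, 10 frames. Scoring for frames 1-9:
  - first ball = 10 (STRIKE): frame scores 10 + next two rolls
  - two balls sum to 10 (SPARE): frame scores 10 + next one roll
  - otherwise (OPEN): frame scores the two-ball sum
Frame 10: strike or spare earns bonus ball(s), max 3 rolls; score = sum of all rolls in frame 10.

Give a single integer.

Frame 1: OPEN (9+0=9). Cumulative: 9
Frame 2: SPARE (3+7=10). 10 + next roll (3) = 13. Cumulative: 22
Frame 3: OPEN (3+0=3). Cumulative: 25
Frame 4: OPEN (8+1=9). Cumulative: 34
Frame 5: OPEN (6+1=7). Cumulative: 41
Frame 6: OPEN (3+4=7). Cumulative: 48
Frame 7: SPARE (4+6=10). 10 + next roll (8) = 18. Cumulative: 66
Frame 8: OPEN (8+0=8). Cumulative: 74
Frame 9: STRIKE. 10 + next two rolls (6+1) = 17. Cumulative: 91
Frame 10: OPEN. Sum of all frame-10 rolls (6+1) = 7. Cumulative: 98

Answer: 17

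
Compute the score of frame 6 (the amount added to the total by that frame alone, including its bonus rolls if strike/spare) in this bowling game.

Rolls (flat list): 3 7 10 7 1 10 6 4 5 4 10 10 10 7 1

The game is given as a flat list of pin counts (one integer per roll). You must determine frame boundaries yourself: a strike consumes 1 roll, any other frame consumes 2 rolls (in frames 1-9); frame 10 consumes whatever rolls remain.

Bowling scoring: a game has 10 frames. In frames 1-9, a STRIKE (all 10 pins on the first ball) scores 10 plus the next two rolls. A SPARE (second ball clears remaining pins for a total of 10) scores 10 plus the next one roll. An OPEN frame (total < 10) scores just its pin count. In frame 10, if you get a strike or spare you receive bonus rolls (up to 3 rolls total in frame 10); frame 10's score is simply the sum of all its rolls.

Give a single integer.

Answer: 9

Derivation:
Frame 1: SPARE (3+7=10). 10 + next roll (10) = 20. Cumulative: 20
Frame 2: STRIKE. 10 + next two rolls (7+1) = 18. Cumulative: 38
Frame 3: OPEN (7+1=8). Cumulative: 46
Frame 4: STRIKE. 10 + next two rolls (6+4) = 20. Cumulative: 66
Frame 5: SPARE (6+4=10). 10 + next roll (5) = 15. Cumulative: 81
Frame 6: OPEN (5+4=9). Cumulative: 90
Frame 7: STRIKE. 10 + next two rolls (10+10) = 30. Cumulative: 120
Frame 8: STRIKE. 10 + next two rolls (10+7) = 27. Cumulative: 147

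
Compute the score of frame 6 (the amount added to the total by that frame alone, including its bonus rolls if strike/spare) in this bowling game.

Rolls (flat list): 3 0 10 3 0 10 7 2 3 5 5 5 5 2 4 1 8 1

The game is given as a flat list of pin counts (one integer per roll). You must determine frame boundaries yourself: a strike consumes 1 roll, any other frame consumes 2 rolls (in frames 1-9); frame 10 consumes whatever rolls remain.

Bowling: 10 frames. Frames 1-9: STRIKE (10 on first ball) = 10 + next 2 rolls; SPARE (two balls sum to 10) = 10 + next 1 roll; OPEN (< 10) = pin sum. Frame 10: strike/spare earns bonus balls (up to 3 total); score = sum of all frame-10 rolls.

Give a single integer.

Answer: 8

Derivation:
Frame 1: OPEN (3+0=3). Cumulative: 3
Frame 2: STRIKE. 10 + next two rolls (3+0) = 13. Cumulative: 16
Frame 3: OPEN (3+0=3). Cumulative: 19
Frame 4: STRIKE. 10 + next two rolls (7+2) = 19. Cumulative: 38
Frame 5: OPEN (7+2=9). Cumulative: 47
Frame 6: OPEN (3+5=8). Cumulative: 55
Frame 7: SPARE (5+5=10). 10 + next roll (5) = 15. Cumulative: 70
Frame 8: OPEN (5+2=7). Cumulative: 77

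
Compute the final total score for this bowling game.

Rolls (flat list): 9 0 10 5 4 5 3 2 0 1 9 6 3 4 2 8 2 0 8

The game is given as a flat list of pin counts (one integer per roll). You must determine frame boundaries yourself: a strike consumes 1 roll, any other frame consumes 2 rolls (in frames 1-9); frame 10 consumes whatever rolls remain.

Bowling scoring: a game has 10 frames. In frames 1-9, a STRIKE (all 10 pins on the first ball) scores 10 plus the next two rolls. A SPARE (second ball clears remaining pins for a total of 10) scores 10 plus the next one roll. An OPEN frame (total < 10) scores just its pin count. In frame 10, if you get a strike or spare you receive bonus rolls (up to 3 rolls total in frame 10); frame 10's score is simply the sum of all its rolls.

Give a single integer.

Answer: 96

Derivation:
Frame 1: OPEN (9+0=9). Cumulative: 9
Frame 2: STRIKE. 10 + next two rolls (5+4) = 19. Cumulative: 28
Frame 3: OPEN (5+4=9). Cumulative: 37
Frame 4: OPEN (5+3=8). Cumulative: 45
Frame 5: OPEN (2+0=2). Cumulative: 47
Frame 6: SPARE (1+9=10). 10 + next roll (6) = 16. Cumulative: 63
Frame 7: OPEN (6+3=9). Cumulative: 72
Frame 8: OPEN (4+2=6). Cumulative: 78
Frame 9: SPARE (8+2=10). 10 + next roll (0) = 10. Cumulative: 88
Frame 10: OPEN. Sum of all frame-10 rolls (0+8) = 8. Cumulative: 96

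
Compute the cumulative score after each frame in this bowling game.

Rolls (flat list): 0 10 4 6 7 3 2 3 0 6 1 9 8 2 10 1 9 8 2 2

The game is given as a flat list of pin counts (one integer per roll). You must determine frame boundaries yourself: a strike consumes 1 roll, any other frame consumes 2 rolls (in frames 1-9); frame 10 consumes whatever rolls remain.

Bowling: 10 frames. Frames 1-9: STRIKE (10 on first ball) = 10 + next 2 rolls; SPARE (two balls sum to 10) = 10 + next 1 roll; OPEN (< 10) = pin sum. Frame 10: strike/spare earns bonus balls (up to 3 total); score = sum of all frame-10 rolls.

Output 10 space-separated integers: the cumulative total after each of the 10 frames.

Frame 1: SPARE (0+10=10). 10 + next roll (4) = 14. Cumulative: 14
Frame 2: SPARE (4+6=10). 10 + next roll (7) = 17. Cumulative: 31
Frame 3: SPARE (7+3=10). 10 + next roll (2) = 12. Cumulative: 43
Frame 4: OPEN (2+3=5). Cumulative: 48
Frame 5: OPEN (0+6=6). Cumulative: 54
Frame 6: SPARE (1+9=10). 10 + next roll (8) = 18. Cumulative: 72
Frame 7: SPARE (8+2=10). 10 + next roll (10) = 20. Cumulative: 92
Frame 8: STRIKE. 10 + next two rolls (1+9) = 20. Cumulative: 112
Frame 9: SPARE (1+9=10). 10 + next roll (8) = 18. Cumulative: 130
Frame 10: SPARE. Sum of all frame-10 rolls (8+2+2) = 12. Cumulative: 142

Answer: 14 31 43 48 54 72 92 112 130 142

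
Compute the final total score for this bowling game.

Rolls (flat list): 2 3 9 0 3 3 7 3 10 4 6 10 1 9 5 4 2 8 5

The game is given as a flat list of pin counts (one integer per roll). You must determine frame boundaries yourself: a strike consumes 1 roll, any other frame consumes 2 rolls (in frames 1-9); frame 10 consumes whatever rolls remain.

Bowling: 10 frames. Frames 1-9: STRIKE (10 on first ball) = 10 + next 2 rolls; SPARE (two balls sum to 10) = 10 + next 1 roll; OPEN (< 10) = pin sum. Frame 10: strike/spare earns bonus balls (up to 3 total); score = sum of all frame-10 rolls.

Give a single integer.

Answer: 139

Derivation:
Frame 1: OPEN (2+3=5). Cumulative: 5
Frame 2: OPEN (9+0=9). Cumulative: 14
Frame 3: OPEN (3+3=6). Cumulative: 20
Frame 4: SPARE (7+3=10). 10 + next roll (10) = 20. Cumulative: 40
Frame 5: STRIKE. 10 + next two rolls (4+6) = 20. Cumulative: 60
Frame 6: SPARE (4+6=10). 10 + next roll (10) = 20. Cumulative: 80
Frame 7: STRIKE. 10 + next two rolls (1+9) = 20. Cumulative: 100
Frame 8: SPARE (1+9=10). 10 + next roll (5) = 15. Cumulative: 115
Frame 9: OPEN (5+4=9). Cumulative: 124
Frame 10: SPARE. Sum of all frame-10 rolls (2+8+5) = 15. Cumulative: 139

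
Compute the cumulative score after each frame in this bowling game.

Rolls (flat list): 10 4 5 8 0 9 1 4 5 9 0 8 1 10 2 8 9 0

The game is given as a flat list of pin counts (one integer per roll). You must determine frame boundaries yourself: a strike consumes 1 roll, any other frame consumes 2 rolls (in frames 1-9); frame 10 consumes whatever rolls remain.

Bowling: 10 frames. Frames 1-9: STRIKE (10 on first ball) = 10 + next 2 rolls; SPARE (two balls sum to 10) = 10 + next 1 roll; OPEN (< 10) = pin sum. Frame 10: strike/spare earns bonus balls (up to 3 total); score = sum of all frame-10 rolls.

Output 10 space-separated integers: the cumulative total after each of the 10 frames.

Frame 1: STRIKE. 10 + next two rolls (4+5) = 19. Cumulative: 19
Frame 2: OPEN (4+5=9). Cumulative: 28
Frame 3: OPEN (8+0=8). Cumulative: 36
Frame 4: SPARE (9+1=10). 10 + next roll (4) = 14. Cumulative: 50
Frame 5: OPEN (4+5=9). Cumulative: 59
Frame 6: OPEN (9+0=9). Cumulative: 68
Frame 7: OPEN (8+1=9). Cumulative: 77
Frame 8: STRIKE. 10 + next two rolls (2+8) = 20. Cumulative: 97
Frame 9: SPARE (2+8=10). 10 + next roll (9) = 19. Cumulative: 116
Frame 10: OPEN. Sum of all frame-10 rolls (9+0) = 9. Cumulative: 125

Answer: 19 28 36 50 59 68 77 97 116 125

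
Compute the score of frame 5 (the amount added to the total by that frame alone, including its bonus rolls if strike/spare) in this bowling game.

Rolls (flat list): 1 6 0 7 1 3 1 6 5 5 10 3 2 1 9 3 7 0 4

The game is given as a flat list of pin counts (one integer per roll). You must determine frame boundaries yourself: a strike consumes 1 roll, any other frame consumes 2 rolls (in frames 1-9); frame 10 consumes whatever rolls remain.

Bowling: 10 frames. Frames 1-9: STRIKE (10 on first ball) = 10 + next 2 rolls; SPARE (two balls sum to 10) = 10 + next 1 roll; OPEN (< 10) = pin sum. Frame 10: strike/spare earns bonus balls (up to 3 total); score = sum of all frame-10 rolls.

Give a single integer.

Frame 1: OPEN (1+6=7). Cumulative: 7
Frame 2: OPEN (0+7=7). Cumulative: 14
Frame 3: OPEN (1+3=4). Cumulative: 18
Frame 4: OPEN (1+6=7). Cumulative: 25
Frame 5: SPARE (5+5=10). 10 + next roll (10) = 20. Cumulative: 45
Frame 6: STRIKE. 10 + next two rolls (3+2) = 15. Cumulative: 60
Frame 7: OPEN (3+2=5). Cumulative: 65

Answer: 20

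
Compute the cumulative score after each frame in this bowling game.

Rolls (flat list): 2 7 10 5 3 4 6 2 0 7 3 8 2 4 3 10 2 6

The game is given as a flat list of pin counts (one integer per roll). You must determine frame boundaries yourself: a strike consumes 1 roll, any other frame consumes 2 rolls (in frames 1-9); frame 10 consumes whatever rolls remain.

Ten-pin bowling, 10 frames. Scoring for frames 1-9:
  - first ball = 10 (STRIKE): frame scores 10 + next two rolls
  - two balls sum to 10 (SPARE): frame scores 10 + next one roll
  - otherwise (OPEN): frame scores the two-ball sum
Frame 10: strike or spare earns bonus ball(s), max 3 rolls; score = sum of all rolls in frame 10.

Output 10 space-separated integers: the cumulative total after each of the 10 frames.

Frame 1: OPEN (2+7=9). Cumulative: 9
Frame 2: STRIKE. 10 + next two rolls (5+3) = 18. Cumulative: 27
Frame 3: OPEN (5+3=8). Cumulative: 35
Frame 4: SPARE (4+6=10). 10 + next roll (2) = 12. Cumulative: 47
Frame 5: OPEN (2+0=2). Cumulative: 49
Frame 6: SPARE (7+3=10). 10 + next roll (8) = 18. Cumulative: 67
Frame 7: SPARE (8+2=10). 10 + next roll (4) = 14. Cumulative: 81
Frame 8: OPEN (4+3=7). Cumulative: 88
Frame 9: STRIKE. 10 + next two rolls (2+6) = 18. Cumulative: 106
Frame 10: OPEN. Sum of all frame-10 rolls (2+6) = 8. Cumulative: 114

Answer: 9 27 35 47 49 67 81 88 106 114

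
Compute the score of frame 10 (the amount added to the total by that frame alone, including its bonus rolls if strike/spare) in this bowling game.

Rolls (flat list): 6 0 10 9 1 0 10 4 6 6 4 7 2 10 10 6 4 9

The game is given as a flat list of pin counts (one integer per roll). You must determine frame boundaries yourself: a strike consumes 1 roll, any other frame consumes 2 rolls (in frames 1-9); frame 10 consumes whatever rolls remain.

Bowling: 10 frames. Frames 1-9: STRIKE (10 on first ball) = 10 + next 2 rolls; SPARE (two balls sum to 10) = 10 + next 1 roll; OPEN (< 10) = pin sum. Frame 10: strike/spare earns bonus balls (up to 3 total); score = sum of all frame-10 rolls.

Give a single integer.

Answer: 19

Derivation:
Frame 1: OPEN (6+0=6). Cumulative: 6
Frame 2: STRIKE. 10 + next two rolls (9+1) = 20. Cumulative: 26
Frame 3: SPARE (9+1=10). 10 + next roll (0) = 10. Cumulative: 36
Frame 4: SPARE (0+10=10). 10 + next roll (4) = 14. Cumulative: 50
Frame 5: SPARE (4+6=10). 10 + next roll (6) = 16. Cumulative: 66
Frame 6: SPARE (6+4=10). 10 + next roll (7) = 17. Cumulative: 83
Frame 7: OPEN (7+2=9). Cumulative: 92
Frame 8: STRIKE. 10 + next two rolls (10+6) = 26. Cumulative: 118
Frame 9: STRIKE. 10 + next two rolls (6+4) = 20. Cumulative: 138
Frame 10: SPARE. Sum of all frame-10 rolls (6+4+9) = 19. Cumulative: 157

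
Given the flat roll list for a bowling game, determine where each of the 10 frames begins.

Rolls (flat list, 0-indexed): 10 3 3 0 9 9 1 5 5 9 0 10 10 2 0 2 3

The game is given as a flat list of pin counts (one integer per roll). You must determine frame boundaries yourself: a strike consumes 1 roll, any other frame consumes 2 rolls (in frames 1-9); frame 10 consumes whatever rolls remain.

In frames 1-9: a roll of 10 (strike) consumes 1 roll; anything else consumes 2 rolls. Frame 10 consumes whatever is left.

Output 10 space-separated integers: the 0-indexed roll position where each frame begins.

Answer: 0 1 3 5 7 9 11 12 13 15

Derivation:
Frame 1 starts at roll index 0: roll=10 (strike), consumes 1 roll
Frame 2 starts at roll index 1: rolls=3,3 (sum=6), consumes 2 rolls
Frame 3 starts at roll index 3: rolls=0,9 (sum=9), consumes 2 rolls
Frame 4 starts at roll index 5: rolls=9,1 (sum=10), consumes 2 rolls
Frame 5 starts at roll index 7: rolls=5,5 (sum=10), consumes 2 rolls
Frame 6 starts at roll index 9: rolls=9,0 (sum=9), consumes 2 rolls
Frame 7 starts at roll index 11: roll=10 (strike), consumes 1 roll
Frame 8 starts at roll index 12: roll=10 (strike), consumes 1 roll
Frame 9 starts at roll index 13: rolls=2,0 (sum=2), consumes 2 rolls
Frame 10 starts at roll index 15: 2 remaining rolls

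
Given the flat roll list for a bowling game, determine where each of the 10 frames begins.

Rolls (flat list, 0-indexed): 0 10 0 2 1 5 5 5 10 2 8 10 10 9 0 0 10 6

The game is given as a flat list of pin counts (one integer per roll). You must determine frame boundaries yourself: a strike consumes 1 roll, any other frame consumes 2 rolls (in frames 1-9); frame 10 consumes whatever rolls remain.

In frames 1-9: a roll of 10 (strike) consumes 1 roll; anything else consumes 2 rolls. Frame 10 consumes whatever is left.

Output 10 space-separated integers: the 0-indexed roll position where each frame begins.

Frame 1 starts at roll index 0: rolls=0,10 (sum=10), consumes 2 rolls
Frame 2 starts at roll index 2: rolls=0,2 (sum=2), consumes 2 rolls
Frame 3 starts at roll index 4: rolls=1,5 (sum=6), consumes 2 rolls
Frame 4 starts at roll index 6: rolls=5,5 (sum=10), consumes 2 rolls
Frame 5 starts at roll index 8: roll=10 (strike), consumes 1 roll
Frame 6 starts at roll index 9: rolls=2,8 (sum=10), consumes 2 rolls
Frame 7 starts at roll index 11: roll=10 (strike), consumes 1 roll
Frame 8 starts at roll index 12: roll=10 (strike), consumes 1 roll
Frame 9 starts at roll index 13: rolls=9,0 (sum=9), consumes 2 rolls
Frame 10 starts at roll index 15: 3 remaining rolls

Answer: 0 2 4 6 8 9 11 12 13 15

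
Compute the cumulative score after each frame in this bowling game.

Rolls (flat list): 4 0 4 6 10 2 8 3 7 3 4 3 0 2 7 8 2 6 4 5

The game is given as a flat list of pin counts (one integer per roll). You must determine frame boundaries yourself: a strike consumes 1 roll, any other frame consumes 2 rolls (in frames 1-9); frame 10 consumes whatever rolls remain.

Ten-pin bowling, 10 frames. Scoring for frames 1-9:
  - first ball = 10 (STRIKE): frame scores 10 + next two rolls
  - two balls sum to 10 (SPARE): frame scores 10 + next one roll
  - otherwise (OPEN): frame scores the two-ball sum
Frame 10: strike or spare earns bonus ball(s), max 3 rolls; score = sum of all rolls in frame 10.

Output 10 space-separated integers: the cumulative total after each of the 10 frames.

Answer: 4 24 44 57 70 77 80 89 105 120

Derivation:
Frame 1: OPEN (4+0=4). Cumulative: 4
Frame 2: SPARE (4+6=10). 10 + next roll (10) = 20. Cumulative: 24
Frame 3: STRIKE. 10 + next two rolls (2+8) = 20. Cumulative: 44
Frame 4: SPARE (2+8=10). 10 + next roll (3) = 13. Cumulative: 57
Frame 5: SPARE (3+7=10). 10 + next roll (3) = 13. Cumulative: 70
Frame 6: OPEN (3+4=7). Cumulative: 77
Frame 7: OPEN (3+0=3). Cumulative: 80
Frame 8: OPEN (2+7=9). Cumulative: 89
Frame 9: SPARE (8+2=10). 10 + next roll (6) = 16. Cumulative: 105
Frame 10: SPARE. Sum of all frame-10 rolls (6+4+5) = 15. Cumulative: 120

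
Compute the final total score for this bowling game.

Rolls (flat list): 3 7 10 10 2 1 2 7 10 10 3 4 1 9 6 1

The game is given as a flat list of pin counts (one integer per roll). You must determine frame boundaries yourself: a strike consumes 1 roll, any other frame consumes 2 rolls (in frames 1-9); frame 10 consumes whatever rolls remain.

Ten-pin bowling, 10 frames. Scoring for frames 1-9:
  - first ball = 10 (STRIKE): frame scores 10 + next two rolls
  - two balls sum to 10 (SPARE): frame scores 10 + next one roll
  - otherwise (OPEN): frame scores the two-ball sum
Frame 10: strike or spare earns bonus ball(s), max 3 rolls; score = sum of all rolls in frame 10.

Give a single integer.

Answer: 137

Derivation:
Frame 1: SPARE (3+7=10). 10 + next roll (10) = 20. Cumulative: 20
Frame 2: STRIKE. 10 + next two rolls (10+2) = 22. Cumulative: 42
Frame 3: STRIKE. 10 + next two rolls (2+1) = 13. Cumulative: 55
Frame 4: OPEN (2+1=3). Cumulative: 58
Frame 5: OPEN (2+7=9). Cumulative: 67
Frame 6: STRIKE. 10 + next two rolls (10+3) = 23. Cumulative: 90
Frame 7: STRIKE. 10 + next two rolls (3+4) = 17. Cumulative: 107
Frame 8: OPEN (3+4=7). Cumulative: 114
Frame 9: SPARE (1+9=10). 10 + next roll (6) = 16. Cumulative: 130
Frame 10: OPEN. Sum of all frame-10 rolls (6+1) = 7. Cumulative: 137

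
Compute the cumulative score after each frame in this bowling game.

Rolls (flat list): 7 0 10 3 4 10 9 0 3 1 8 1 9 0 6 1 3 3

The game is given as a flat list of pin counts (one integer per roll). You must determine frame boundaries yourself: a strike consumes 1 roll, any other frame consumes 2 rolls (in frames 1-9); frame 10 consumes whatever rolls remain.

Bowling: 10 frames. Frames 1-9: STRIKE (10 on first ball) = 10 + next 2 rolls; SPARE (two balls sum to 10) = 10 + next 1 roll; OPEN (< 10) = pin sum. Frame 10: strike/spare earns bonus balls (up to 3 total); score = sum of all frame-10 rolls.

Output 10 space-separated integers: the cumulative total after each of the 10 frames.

Frame 1: OPEN (7+0=7). Cumulative: 7
Frame 2: STRIKE. 10 + next two rolls (3+4) = 17. Cumulative: 24
Frame 3: OPEN (3+4=7). Cumulative: 31
Frame 4: STRIKE. 10 + next two rolls (9+0) = 19. Cumulative: 50
Frame 5: OPEN (9+0=9). Cumulative: 59
Frame 6: OPEN (3+1=4). Cumulative: 63
Frame 7: OPEN (8+1=9). Cumulative: 72
Frame 8: OPEN (9+0=9). Cumulative: 81
Frame 9: OPEN (6+1=7). Cumulative: 88
Frame 10: OPEN. Sum of all frame-10 rolls (3+3) = 6. Cumulative: 94

Answer: 7 24 31 50 59 63 72 81 88 94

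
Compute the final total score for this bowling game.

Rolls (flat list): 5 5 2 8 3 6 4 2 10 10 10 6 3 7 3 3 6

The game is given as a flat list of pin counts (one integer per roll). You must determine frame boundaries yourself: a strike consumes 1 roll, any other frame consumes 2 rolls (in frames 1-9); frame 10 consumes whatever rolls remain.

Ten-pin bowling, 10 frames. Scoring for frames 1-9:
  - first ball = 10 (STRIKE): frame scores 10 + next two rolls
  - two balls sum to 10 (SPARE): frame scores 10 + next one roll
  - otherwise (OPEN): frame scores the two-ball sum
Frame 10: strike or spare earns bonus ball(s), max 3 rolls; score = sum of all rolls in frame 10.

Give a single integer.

Frame 1: SPARE (5+5=10). 10 + next roll (2) = 12. Cumulative: 12
Frame 2: SPARE (2+8=10). 10 + next roll (3) = 13. Cumulative: 25
Frame 3: OPEN (3+6=9). Cumulative: 34
Frame 4: OPEN (4+2=6). Cumulative: 40
Frame 5: STRIKE. 10 + next two rolls (10+10) = 30. Cumulative: 70
Frame 6: STRIKE. 10 + next two rolls (10+6) = 26. Cumulative: 96
Frame 7: STRIKE. 10 + next two rolls (6+3) = 19. Cumulative: 115
Frame 8: OPEN (6+3=9). Cumulative: 124
Frame 9: SPARE (7+3=10). 10 + next roll (3) = 13. Cumulative: 137
Frame 10: OPEN. Sum of all frame-10 rolls (3+6) = 9. Cumulative: 146

Answer: 146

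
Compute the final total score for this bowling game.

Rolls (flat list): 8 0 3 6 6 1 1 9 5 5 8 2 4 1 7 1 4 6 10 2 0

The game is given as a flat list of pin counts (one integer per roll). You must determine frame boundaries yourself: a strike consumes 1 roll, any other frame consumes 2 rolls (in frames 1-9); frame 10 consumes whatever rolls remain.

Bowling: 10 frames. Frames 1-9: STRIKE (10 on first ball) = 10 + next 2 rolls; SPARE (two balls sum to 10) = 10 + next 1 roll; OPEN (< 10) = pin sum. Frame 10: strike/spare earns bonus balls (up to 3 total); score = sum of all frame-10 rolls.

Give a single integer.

Answer: 116

Derivation:
Frame 1: OPEN (8+0=8). Cumulative: 8
Frame 2: OPEN (3+6=9). Cumulative: 17
Frame 3: OPEN (6+1=7). Cumulative: 24
Frame 4: SPARE (1+9=10). 10 + next roll (5) = 15. Cumulative: 39
Frame 5: SPARE (5+5=10). 10 + next roll (8) = 18. Cumulative: 57
Frame 6: SPARE (8+2=10). 10 + next roll (4) = 14. Cumulative: 71
Frame 7: OPEN (4+1=5). Cumulative: 76
Frame 8: OPEN (7+1=8). Cumulative: 84
Frame 9: SPARE (4+6=10). 10 + next roll (10) = 20. Cumulative: 104
Frame 10: STRIKE. Sum of all frame-10 rolls (10+2+0) = 12. Cumulative: 116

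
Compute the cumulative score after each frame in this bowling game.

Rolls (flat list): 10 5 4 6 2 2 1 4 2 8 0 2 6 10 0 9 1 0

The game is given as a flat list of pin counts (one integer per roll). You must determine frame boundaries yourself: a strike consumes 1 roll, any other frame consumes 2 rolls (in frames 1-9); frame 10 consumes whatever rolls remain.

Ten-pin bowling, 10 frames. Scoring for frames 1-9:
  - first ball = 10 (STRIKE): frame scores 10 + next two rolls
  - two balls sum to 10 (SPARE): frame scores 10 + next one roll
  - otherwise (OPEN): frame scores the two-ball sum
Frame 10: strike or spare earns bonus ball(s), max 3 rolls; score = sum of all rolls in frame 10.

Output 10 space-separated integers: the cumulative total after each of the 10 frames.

Answer: 19 28 36 39 45 53 61 80 89 90

Derivation:
Frame 1: STRIKE. 10 + next two rolls (5+4) = 19. Cumulative: 19
Frame 2: OPEN (5+4=9). Cumulative: 28
Frame 3: OPEN (6+2=8). Cumulative: 36
Frame 4: OPEN (2+1=3). Cumulative: 39
Frame 5: OPEN (4+2=6). Cumulative: 45
Frame 6: OPEN (8+0=8). Cumulative: 53
Frame 7: OPEN (2+6=8). Cumulative: 61
Frame 8: STRIKE. 10 + next two rolls (0+9) = 19. Cumulative: 80
Frame 9: OPEN (0+9=9). Cumulative: 89
Frame 10: OPEN. Sum of all frame-10 rolls (1+0) = 1. Cumulative: 90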